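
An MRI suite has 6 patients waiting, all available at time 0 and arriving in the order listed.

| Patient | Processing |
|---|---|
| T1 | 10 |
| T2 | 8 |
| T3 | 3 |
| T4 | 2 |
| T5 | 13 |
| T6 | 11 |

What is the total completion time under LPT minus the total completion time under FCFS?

LPT (decreasing processing time): T5 T6 T1 T2 T3 T4.
T5: 0→13
T6: 13→24
T1: 24→34
T2: 34→42
T3: 42→45
T4: 45→47
Sum = 13+24+34+42+45+47 = 205.
FIFO (arrival order): T1 T2 T3 T4 T5 T6.
T1: 0→10
T2: 10→18
T3: 18→21
T4: 21→23
T5: 23→36
T6: 36→47
Sum = 10+18+21+23+36+47 = 155.
Difference = 205 − 155 = 50.

50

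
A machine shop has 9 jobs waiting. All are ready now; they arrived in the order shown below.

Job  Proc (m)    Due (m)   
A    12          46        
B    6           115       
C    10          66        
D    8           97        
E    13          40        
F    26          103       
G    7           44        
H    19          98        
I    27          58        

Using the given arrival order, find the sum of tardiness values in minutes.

FIFO (arrival order): A B C D E F G H I.
A: 0→12, due 46, tardiness 0
B: 12→18, due 115, tardiness 0
C: 18→28, due 66, tardiness 0
D: 28→36, due 97, tardiness 0
E: 36→49, due 40, tardiness 9
F: 49→75, due 103, tardiness 0
G: 75→82, due 44, tardiness 38
H: 82→101, due 98, tardiness 3
I: 101→128, due 58, tardiness 70
Sum = 0+0+0+0+9+0+38+3+70 = 120.

120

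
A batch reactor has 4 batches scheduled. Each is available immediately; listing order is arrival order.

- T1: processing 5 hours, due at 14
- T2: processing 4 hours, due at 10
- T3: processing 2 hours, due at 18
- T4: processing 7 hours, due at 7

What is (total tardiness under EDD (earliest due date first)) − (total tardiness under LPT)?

-3

EDD (increasing due date): T4 T2 T1 T3.
T4: 0→7, due 7, tardiness 0
T2: 7→11, due 10, tardiness 1
T1: 11→16, due 14, tardiness 2
T3: 16→18, due 18, tardiness 0
Sum = 0+1+2+0 = 3.
LPT (decreasing processing time): T4 T1 T2 T3.
T4: 0→7, due 7, tardiness 0
T1: 7→12, due 14, tardiness 0
T2: 12→16, due 10, tardiness 6
T3: 16→18, due 18, tardiness 0
Sum = 0+0+6+0 = 6.
Difference = 3 − 6 = -3.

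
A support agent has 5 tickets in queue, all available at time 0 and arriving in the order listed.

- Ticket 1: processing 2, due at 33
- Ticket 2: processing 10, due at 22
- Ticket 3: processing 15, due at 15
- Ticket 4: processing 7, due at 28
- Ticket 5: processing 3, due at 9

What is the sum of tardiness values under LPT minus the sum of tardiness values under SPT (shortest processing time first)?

LPT (decreasing processing time): Ticket 3 Ticket 2 Ticket 4 Ticket 5 Ticket 1.
Ticket 3: 0→15, due 15, tardiness 0
Ticket 2: 15→25, due 22, tardiness 3
Ticket 4: 25→32, due 28, tardiness 4
Ticket 5: 32→35, due 9, tardiness 26
Ticket 1: 35→37, due 33, tardiness 4
Sum = 0+3+4+26+4 = 37.
SPT (increasing processing time): Ticket 1 Ticket 5 Ticket 4 Ticket 2 Ticket 3.
Ticket 1: 0→2, due 33, tardiness 0
Ticket 5: 2→5, due 9, tardiness 0
Ticket 4: 5→12, due 28, tardiness 0
Ticket 2: 12→22, due 22, tardiness 0
Ticket 3: 22→37, due 15, tardiness 22
Sum = 0+0+0+0+22 = 22.
Difference = 37 − 22 = 15.

15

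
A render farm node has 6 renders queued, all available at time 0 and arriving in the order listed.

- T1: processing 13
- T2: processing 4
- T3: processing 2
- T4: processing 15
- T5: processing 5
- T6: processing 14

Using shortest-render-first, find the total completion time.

SPT (increasing processing time): T3 T2 T5 T1 T6 T4.
T3: 0→2
T2: 2→6
T5: 6→11
T1: 11→24
T6: 24→38
T4: 38→53
Sum = 2+6+11+24+38+53 = 134.

134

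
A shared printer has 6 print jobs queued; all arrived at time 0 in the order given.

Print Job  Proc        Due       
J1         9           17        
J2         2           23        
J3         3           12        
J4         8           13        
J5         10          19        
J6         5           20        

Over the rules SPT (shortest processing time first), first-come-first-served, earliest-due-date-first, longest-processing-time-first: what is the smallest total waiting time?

62

SPT (increasing processing time): J2 J3 J6 J4 J1 J5.
J2: waits 0, runs 0→2
J3: waits 2, runs 2→5
J6: waits 5, runs 5→10
J4: waits 10, runs 10→18
J1: waits 18, runs 18→27
J5: waits 27, runs 27→37
Sum = 0+2+5+10+18+27 = 62.
FIFO (arrival order): J1 J2 J3 J4 J5 J6.
J1: waits 0, runs 0→9
J2: waits 9, runs 9→11
J3: waits 11, runs 11→14
J4: waits 14, runs 14→22
J5: waits 22, runs 22→32
J6: waits 32, runs 32→37
Sum = 0+9+11+14+22+32 = 88.
EDD (increasing due date): J3 J4 J1 J5 J6 J2.
J3: waits 0, runs 0→3
J4: waits 3, runs 3→11
J1: waits 11, runs 11→20
J5: waits 20, runs 20→30
J6: waits 30, runs 30→35
J2: waits 35, runs 35→37
Sum = 0+3+11+20+30+35 = 99.
LPT (decreasing processing time): J5 J1 J4 J6 J3 J2.
J5: waits 0, runs 0→10
J1: waits 10, runs 10→19
J4: waits 19, runs 19→27
J6: waits 27, runs 27→32
J3: waits 32, runs 32→35
J2: waits 35, runs 35→37
Sum = 0+10+19+27+32+35 = 123.
SPT 62, FIFO 88, EDD 99, LPT 123 → minimum 62.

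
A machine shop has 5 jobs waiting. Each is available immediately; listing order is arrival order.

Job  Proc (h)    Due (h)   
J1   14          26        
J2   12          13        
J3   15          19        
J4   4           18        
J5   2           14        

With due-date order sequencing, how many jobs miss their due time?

EDD (increasing due date): J2 J5 J4 J3 J1.
J2: 0→12, due 13, tardiness 0
J5: 12→14, due 14, tardiness 0
J4: 14→18, due 18, tardiness 0
J3: 18→33, due 19, tardiness 14
J1: 33→47, due 26, tardiness 21
Late jobs: 2.

2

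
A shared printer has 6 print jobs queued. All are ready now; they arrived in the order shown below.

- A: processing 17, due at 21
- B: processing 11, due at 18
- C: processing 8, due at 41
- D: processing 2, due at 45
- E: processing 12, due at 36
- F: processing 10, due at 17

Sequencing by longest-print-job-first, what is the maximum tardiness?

LPT (decreasing processing time): A E B F C D.
A: 0→17, due 21, tardiness 0
E: 17→29, due 36, tardiness 0
B: 29→40, due 18, tardiness 22
F: 40→50, due 17, tardiness 33
C: 50→58, due 41, tardiness 17
D: 58→60, due 45, tardiness 15
Maximum = 33.

33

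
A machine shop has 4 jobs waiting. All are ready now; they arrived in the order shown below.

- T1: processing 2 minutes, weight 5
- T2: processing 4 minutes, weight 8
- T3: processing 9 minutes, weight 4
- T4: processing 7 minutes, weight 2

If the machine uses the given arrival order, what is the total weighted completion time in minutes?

162

FIFO (arrival order): T1 T2 T3 T4.
T1: finishes 2, weight 5, w·C = 10
T2: finishes 6, weight 8, w·C = 48
T3: finishes 15, weight 4, w·C = 60
T4: finishes 22, weight 2, w·C = 44
Sum = 10+48+60+44 = 162.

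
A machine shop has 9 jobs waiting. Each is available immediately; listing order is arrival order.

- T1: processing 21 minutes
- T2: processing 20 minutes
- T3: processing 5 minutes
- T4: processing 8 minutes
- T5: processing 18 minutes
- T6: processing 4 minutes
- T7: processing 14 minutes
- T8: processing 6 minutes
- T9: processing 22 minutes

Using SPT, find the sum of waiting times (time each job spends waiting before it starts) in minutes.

SPT (increasing processing time): T6 T3 T8 T4 T7 T5 T2 T1 T9.
T6: waits 0, runs 0→4
T3: waits 4, runs 4→9
T8: waits 9, runs 9→15
T4: waits 15, runs 15→23
T7: waits 23, runs 23→37
T5: waits 37, runs 37→55
T2: waits 55, runs 55→75
T1: waits 75, runs 75→96
T9: waits 96, runs 96→118
Sum = 0+4+9+15+23+37+55+75+96 = 314.

314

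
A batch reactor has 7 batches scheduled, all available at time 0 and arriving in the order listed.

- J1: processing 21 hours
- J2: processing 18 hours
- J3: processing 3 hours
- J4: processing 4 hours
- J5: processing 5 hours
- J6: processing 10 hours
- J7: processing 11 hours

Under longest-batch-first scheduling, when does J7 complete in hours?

50

LPT (decreasing processing time): J1 J2 J7 J6 J5 J4 J3.
J1: 0→21
J2: 21→39
J7: 39→50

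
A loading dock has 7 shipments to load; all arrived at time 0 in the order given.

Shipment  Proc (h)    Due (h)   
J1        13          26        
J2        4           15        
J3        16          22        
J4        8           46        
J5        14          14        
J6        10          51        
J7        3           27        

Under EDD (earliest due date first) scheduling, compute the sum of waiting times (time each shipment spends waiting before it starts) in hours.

221

EDD (increasing due date): J5 J2 J3 J1 J7 J4 J6.
J5: waits 0, runs 0→14
J2: waits 14, runs 14→18
J3: waits 18, runs 18→34
J1: waits 34, runs 34→47
J7: waits 47, runs 47→50
J4: waits 50, runs 50→58
J6: waits 58, runs 58→68
Sum = 0+14+18+34+47+50+58 = 221.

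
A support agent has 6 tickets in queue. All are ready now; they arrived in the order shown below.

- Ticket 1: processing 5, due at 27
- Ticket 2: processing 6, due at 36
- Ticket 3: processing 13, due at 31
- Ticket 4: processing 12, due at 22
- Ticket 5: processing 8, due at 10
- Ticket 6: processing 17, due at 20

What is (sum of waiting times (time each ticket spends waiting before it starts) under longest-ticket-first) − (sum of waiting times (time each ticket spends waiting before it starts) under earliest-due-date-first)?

LPT (decreasing processing time): Ticket 6 Ticket 3 Ticket 4 Ticket 5 Ticket 2 Ticket 1.
Ticket 6: waits 0, runs 0→17
Ticket 3: waits 17, runs 17→30
Ticket 4: waits 30, runs 30→42
Ticket 5: waits 42, runs 42→50
Ticket 2: waits 50, runs 50→56
Ticket 1: waits 56, runs 56→61
Sum = 0+17+30+42+50+56 = 195.
EDD (increasing due date): Ticket 5 Ticket 6 Ticket 4 Ticket 1 Ticket 3 Ticket 2.
Ticket 5: waits 0, runs 0→8
Ticket 6: waits 8, runs 8→25
Ticket 4: waits 25, runs 25→37
Ticket 1: waits 37, runs 37→42
Ticket 3: waits 42, runs 42→55
Ticket 2: waits 55, runs 55→61
Sum = 0+8+25+37+42+55 = 167.
Difference = 195 − 167 = 28.

28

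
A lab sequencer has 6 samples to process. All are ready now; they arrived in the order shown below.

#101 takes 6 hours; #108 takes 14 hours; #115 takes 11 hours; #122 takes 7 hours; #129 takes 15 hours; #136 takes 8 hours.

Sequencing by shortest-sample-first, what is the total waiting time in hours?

SPT (increasing processing time): #101 #122 #136 #115 #108 #129.
#101: waits 0, runs 0→6
#122: waits 6, runs 6→13
#136: waits 13, runs 13→21
#115: waits 21, runs 21→32
#108: waits 32, runs 32→46
#129: waits 46, runs 46→61
Sum = 0+6+13+21+32+46 = 118.

118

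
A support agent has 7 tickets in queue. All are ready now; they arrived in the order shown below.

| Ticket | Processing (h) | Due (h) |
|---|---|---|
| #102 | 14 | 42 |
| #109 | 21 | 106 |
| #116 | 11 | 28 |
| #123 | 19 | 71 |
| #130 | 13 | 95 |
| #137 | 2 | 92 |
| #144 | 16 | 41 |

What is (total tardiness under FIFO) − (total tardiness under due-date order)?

73

FIFO (arrival order): #102 #109 #116 #123 #130 #137 #144.
#102: 0→14, due 42, tardiness 0
#109: 14→35, due 106, tardiness 0
#116: 35→46, due 28, tardiness 18
#123: 46→65, due 71, tardiness 0
#130: 65→78, due 95, tardiness 0
#137: 78→80, due 92, tardiness 0
#144: 80→96, due 41, tardiness 55
Sum = 0+0+18+0+0+0+55 = 73.
EDD (increasing due date): #116 #144 #102 #123 #137 #130 #109.
#116: 0→11, due 28, tardiness 0
#144: 11→27, due 41, tardiness 0
#102: 27→41, due 42, tardiness 0
#123: 41→60, due 71, tardiness 0
#137: 60→62, due 92, tardiness 0
#130: 62→75, due 95, tardiness 0
#109: 75→96, due 106, tardiness 0
Sum = 0+0+0+0+0+0+0 = 0.
Difference = 73 − 0 = 73.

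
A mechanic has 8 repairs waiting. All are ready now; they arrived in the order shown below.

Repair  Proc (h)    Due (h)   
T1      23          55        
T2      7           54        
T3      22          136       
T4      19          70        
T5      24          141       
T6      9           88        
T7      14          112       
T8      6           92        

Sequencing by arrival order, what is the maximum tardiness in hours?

32

FIFO (arrival order): T1 T2 T3 T4 T5 T6 T7 T8.
T1: 0→23, due 55, tardiness 0
T2: 23→30, due 54, tardiness 0
T3: 30→52, due 136, tardiness 0
T4: 52→71, due 70, tardiness 1
T5: 71→95, due 141, tardiness 0
T6: 95→104, due 88, tardiness 16
T7: 104→118, due 112, tardiness 6
T8: 118→124, due 92, tardiness 32
Maximum = 32.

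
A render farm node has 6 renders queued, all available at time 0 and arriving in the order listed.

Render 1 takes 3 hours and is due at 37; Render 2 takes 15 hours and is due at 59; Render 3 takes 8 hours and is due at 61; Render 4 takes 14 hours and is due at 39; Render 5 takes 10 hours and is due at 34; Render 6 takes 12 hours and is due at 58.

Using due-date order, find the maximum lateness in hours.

1

EDD (increasing due date): Render 5 Render 1 Render 4 Render 6 Render 2 Render 3.
Render 5: 0→10, due 34, lateness -24
Render 1: 10→13, due 37, lateness -24
Render 4: 13→27, due 39, lateness -12
Render 6: 27→39, due 58, lateness -19
Render 2: 39→54, due 59, lateness -5
Render 3: 54→62, due 61, lateness 1
Maximum = 1.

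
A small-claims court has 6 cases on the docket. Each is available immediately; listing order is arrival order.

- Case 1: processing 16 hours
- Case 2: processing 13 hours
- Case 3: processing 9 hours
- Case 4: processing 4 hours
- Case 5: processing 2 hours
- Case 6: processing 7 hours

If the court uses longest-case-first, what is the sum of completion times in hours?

228

LPT (decreasing processing time): Case 1 Case 2 Case 3 Case 6 Case 4 Case 5.
Case 1: 0→16
Case 2: 16→29
Case 3: 29→38
Case 6: 38→45
Case 4: 45→49
Case 5: 49→51
Sum = 16+29+38+45+49+51 = 228.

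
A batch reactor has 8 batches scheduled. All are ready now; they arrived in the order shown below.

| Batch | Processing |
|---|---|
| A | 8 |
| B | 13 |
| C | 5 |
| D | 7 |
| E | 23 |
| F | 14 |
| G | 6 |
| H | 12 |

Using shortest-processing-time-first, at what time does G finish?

SPT (increasing processing time): C G D A H B F E.
C: 0→5
G: 5→11

11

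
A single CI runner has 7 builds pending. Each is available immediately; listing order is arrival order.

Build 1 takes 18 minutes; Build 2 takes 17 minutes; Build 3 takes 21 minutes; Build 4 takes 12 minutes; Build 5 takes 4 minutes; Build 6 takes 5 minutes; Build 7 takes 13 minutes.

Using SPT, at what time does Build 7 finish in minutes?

34

SPT (increasing processing time): Build 5 Build 6 Build 4 Build 7 Build 2 Build 1 Build 3.
Build 5: 0→4
Build 6: 4→9
Build 4: 9→21
Build 7: 21→34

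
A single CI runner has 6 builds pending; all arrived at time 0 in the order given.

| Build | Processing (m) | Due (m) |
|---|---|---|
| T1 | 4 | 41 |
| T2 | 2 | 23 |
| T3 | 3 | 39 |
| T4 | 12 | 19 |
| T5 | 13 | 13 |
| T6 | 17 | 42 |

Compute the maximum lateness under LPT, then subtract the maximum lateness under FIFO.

LPT (decreasing processing time): T6 T5 T4 T1 T3 T2.
T6: 0→17, due 42, lateness -25
T5: 17→30, due 13, lateness 17
T4: 30→42, due 19, lateness 23
T1: 42→46, due 41, lateness 5
T3: 46→49, due 39, lateness 10
T2: 49→51, due 23, lateness 28
Maximum = 28.
FIFO (arrival order): T1 T2 T3 T4 T5 T6.
T1: 0→4, due 41, lateness -37
T2: 4→6, due 23, lateness -17
T3: 6→9, due 39, lateness -30
T4: 9→21, due 19, lateness 2
T5: 21→34, due 13, lateness 21
T6: 34→51, due 42, lateness 9
Maximum = 21.
Difference = 28 − 21 = 7.

7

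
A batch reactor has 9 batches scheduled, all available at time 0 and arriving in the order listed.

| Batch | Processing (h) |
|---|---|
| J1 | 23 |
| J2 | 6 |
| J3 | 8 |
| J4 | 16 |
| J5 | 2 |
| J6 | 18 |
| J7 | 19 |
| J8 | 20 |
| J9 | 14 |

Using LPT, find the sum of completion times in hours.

LPT (decreasing processing time): J1 J8 J7 J6 J4 J9 J3 J2 J5.
J1: 0→23
J8: 23→43
J7: 43→62
J6: 62→80
J4: 80→96
J9: 96→110
J3: 110→118
J2: 118→124
J5: 124→126
Sum = 23+43+62+80+96+110+118+124+126 = 782.

782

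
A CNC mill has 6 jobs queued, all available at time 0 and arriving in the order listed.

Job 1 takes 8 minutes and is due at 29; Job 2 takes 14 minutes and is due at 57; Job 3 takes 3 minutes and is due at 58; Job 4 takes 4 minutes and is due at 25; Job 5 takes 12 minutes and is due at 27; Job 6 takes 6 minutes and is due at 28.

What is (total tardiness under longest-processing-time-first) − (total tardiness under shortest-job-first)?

30

LPT (decreasing processing time): Job 2 Job 5 Job 1 Job 6 Job 4 Job 3.
Job 2: 0→14, due 57, tardiness 0
Job 5: 14→26, due 27, tardiness 0
Job 1: 26→34, due 29, tardiness 5
Job 6: 34→40, due 28, tardiness 12
Job 4: 40→44, due 25, tardiness 19
Job 3: 44→47, due 58, tardiness 0
Sum = 0+0+5+12+19+0 = 36.
SPT (increasing processing time): Job 3 Job 4 Job 6 Job 1 Job 5 Job 2.
Job 3: 0→3, due 58, tardiness 0
Job 4: 3→7, due 25, tardiness 0
Job 6: 7→13, due 28, tardiness 0
Job 1: 13→21, due 29, tardiness 0
Job 5: 21→33, due 27, tardiness 6
Job 2: 33→47, due 57, tardiness 0
Sum = 0+0+0+0+6+0 = 6.
Difference = 36 − 6 = 30.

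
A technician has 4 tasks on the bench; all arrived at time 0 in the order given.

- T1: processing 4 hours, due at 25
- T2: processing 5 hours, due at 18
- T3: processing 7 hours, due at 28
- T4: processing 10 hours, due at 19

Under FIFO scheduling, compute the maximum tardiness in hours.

7

FIFO (arrival order): T1 T2 T3 T4.
T1: 0→4, due 25, tardiness 0
T2: 4→9, due 18, tardiness 0
T3: 9→16, due 28, tardiness 0
T4: 16→26, due 19, tardiness 7
Maximum = 7.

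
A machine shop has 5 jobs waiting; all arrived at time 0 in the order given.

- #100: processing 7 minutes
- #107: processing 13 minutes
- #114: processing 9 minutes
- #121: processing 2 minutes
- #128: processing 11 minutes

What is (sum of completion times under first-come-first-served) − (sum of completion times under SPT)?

29

FIFO (arrival order): #100 #107 #114 #121 #128.
#100: 0→7
#107: 7→20
#114: 20→29
#121: 29→31
#128: 31→42
Sum = 7+20+29+31+42 = 129.
SPT (increasing processing time): #121 #100 #114 #128 #107.
#121: 0→2
#100: 2→9
#114: 9→18
#128: 18→29
#107: 29→42
Sum = 2+9+18+29+42 = 100.
Difference = 129 − 100 = 29.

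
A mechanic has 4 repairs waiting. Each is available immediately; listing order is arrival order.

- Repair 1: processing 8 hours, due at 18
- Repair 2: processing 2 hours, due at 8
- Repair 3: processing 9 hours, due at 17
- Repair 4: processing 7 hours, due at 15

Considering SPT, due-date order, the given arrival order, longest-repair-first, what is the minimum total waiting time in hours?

28

SPT (increasing processing time): Repair 2 Repair 4 Repair 1 Repair 3.
Repair 2: waits 0, runs 0→2
Repair 4: waits 2, runs 2→9
Repair 1: waits 9, runs 9→17
Repair 3: waits 17, runs 17→26
Sum = 0+2+9+17 = 28.
EDD (increasing due date): Repair 2 Repair 4 Repair 3 Repair 1.
Repair 2: waits 0, runs 0→2
Repair 4: waits 2, runs 2→9
Repair 3: waits 9, runs 9→18
Repair 1: waits 18, runs 18→26
Sum = 0+2+9+18 = 29.
FIFO (arrival order): Repair 1 Repair 2 Repair 3 Repair 4.
Repair 1: waits 0, runs 0→8
Repair 2: waits 8, runs 8→10
Repair 3: waits 10, runs 10→19
Repair 4: waits 19, runs 19→26
Sum = 0+8+10+19 = 37.
LPT (decreasing processing time): Repair 3 Repair 1 Repair 4 Repair 2.
Repair 3: waits 0, runs 0→9
Repair 1: waits 9, runs 9→17
Repair 4: waits 17, runs 17→24
Repair 2: waits 24, runs 24→26
Sum = 0+9+17+24 = 50.
SPT 28, EDD 29, FIFO 37, LPT 50 → minimum 28.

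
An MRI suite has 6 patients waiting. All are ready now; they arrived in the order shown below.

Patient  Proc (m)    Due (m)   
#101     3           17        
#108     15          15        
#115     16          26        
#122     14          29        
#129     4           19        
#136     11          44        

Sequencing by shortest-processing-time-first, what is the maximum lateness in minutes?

37

SPT (increasing processing time): #101 #129 #136 #122 #108 #115.
#101: 0→3, due 17, lateness -14
#129: 3→7, due 19, lateness -12
#136: 7→18, due 44, lateness -26
#122: 18→32, due 29, lateness 3
#108: 32→47, due 15, lateness 32
#115: 47→63, due 26, lateness 37
Maximum = 37.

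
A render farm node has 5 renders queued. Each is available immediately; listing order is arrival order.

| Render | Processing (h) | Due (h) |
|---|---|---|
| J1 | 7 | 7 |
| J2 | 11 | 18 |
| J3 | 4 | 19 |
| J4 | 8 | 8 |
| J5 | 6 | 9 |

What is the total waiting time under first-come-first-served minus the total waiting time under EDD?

2

FIFO (arrival order): J1 J2 J3 J4 J5.
J1: waits 0, runs 0→7
J2: waits 7, runs 7→18
J3: waits 18, runs 18→22
J4: waits 22, runs 22→30
J5: waits 30, runs 30→36
Sum = 0+7+18+22+30 = 77.
EDD (increasing due date): J1 J4 J5 J2 J3.
J1: waits 0, runs 0→7
J4: waits 7, runs 7→15
J5: waits 15, runs 15→21
J2: waits 21, runs 21→32
J3: waits 32, runs 32→36
Sum = 0+7+15+21+32 = 75.
Difference = 77 − 75 = 2.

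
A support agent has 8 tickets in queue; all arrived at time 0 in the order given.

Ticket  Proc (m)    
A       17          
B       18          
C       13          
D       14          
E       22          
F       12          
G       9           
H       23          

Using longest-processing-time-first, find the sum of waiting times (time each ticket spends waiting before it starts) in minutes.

LPT (decreasing processing time): H E B A D C F G.
H: waits 0, runs 0→23
E: waits 23, runs 23→45
B: waits 45, runs 45→63
A: waits 63, runs 63→80
D: waits 80, runs 80→94
C: waits 94, runs 94→107
F: waits 107, runs 107→119
G: waits 119, runs 119→128
Sum = 0+23+45+63+80+94+107+119 = 531.

531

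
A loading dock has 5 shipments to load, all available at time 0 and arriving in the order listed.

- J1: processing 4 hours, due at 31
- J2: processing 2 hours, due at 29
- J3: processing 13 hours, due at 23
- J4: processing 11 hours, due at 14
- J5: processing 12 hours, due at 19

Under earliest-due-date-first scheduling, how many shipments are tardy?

EDD (increasing due date): J4 J5 J3 J2 J1.
J4: 0→11, due 14, tardiness 0
J5: 11→23, due 19, tardiness 4
J3: 23→36, due 23, tardiness 13
J2: 36→38, due 29, tardiness 9
J1: 38→42, due 31, tardiness 11
Late shipments: 4.

4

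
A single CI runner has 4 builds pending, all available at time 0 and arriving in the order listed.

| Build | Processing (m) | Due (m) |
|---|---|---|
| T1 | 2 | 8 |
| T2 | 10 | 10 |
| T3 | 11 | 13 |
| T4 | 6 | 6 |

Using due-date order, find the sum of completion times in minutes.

EDD (increasing due date): T4 T1 T2 T3.
T4: 0→6
T1: 6→8
T2: 8→18
T3: 18→29
Sum = 6+8+18+29 = 61.

61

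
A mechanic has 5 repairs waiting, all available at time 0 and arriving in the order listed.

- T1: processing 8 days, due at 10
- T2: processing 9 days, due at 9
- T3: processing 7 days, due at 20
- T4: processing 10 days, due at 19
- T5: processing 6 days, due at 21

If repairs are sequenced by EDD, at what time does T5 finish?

EDD (increasing due date): T2 T1 T4 T3 T5.
T2: 0→9
T1: 9→17
T4: 17→27
T3: 27→34
T5: 34→40

40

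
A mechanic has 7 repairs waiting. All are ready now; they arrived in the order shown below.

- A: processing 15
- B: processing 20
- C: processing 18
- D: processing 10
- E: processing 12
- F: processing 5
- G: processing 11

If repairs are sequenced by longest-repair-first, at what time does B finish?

20

LPT (decreasing processing time): B C A E G D F.
B: 0→20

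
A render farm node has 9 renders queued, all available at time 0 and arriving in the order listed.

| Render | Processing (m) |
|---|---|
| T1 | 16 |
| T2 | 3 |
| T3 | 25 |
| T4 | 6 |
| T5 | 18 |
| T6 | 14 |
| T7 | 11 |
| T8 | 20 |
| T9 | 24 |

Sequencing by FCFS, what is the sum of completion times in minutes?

FIFO (arrival order): T1 T2 T3 T4 T5 T6 T7 T8 T9.
T1: 0→16
T2: 16→19
T3: 19→44
T4: 44→50
T5: 50→68
T6: 68→82
T7: 82→93
T8: 93→113
T9: 113→137
Sum = 16+19+44+50+68+82+93+113+137 = 622.

622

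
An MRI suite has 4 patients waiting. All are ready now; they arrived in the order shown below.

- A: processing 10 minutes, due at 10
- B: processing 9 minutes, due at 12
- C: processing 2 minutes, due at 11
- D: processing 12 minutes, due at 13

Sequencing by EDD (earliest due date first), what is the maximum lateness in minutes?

EDD (increasing due date): A C B D.
A: 0→10, due 10, lateness 0
C: 10→12, due 11, lateness 1
B: 12→21, due 12, lateness 9
D: 21→33, due 13, lateness 20
Maximum = 20.

20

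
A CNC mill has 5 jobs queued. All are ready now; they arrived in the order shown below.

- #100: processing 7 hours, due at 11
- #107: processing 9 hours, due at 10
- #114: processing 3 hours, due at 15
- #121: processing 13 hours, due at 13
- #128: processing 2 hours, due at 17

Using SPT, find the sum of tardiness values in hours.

SPT (increasing processing time): #128 #114 #100 #107 #121.
#128: 0→2, due 17, tardiness 0
#114: 2→5, due 15, tardiness 0
#100: 5→12, due 11, tardiness 1
#107: 12→21, due 10, tardiness 11
#121: 21→34, due 13, tardiness 21
Sum = 0+0+1+11+21 = 33.

33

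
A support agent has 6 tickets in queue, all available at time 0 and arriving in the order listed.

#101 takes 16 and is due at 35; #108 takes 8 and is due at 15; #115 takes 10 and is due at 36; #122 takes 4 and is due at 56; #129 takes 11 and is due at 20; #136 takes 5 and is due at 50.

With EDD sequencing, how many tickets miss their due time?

EDD (increasing due date): #108 #129 #101 #115 #136 #122.
#108: 0→8, due 15, tardiness 0
#129: 8→19, due 20, tardiness 0
#101: 19→35, due 35, tardiness 0
#115: 35→45, due 36, tardiness 9
#136: 45→50, due 50, tardiness 0
#122: 50→54, due 56, tardiness 0
Late tickets: 1.

1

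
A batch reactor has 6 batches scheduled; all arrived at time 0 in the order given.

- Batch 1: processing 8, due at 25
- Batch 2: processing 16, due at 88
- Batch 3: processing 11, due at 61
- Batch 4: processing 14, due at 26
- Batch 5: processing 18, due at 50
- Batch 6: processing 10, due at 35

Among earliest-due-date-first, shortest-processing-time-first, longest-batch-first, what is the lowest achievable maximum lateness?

EDD (increasing due date): Batch 1 Batch 4 Batch 6 Batch 5 Batch 3 Batch 2.
Batch 1: 0→8, due 25, lateness -17
Batch 4: 8→22, due 26, lateness -4
Batch 6: 22→32, due 35, lateness -3
Batch 5: 32→50, due 50, lateness 0
Batch 3: 50→61, due 61, lateness 0
Batch 2: 61→77, due 88, lateness -11
Maximum = 0.
SPT (increasing processing time): Batch 1 Batch 6 Batch 3 Batch 4 Batch 2 Batch 5.
Batch 1: 0→8, due 25, lateness -17
Batch 6: 8→18, due 35, lateness -17
Batch 3: 18→29, due 61, lateness -32
Batch 4: 29→43, due 26, lateness 17
Batch 2: 43→59, due 88, lateness -29
Batch 5: 59→77, due 50, lateness 27
Maximum = 27.
LPT (decreasing processing time): Batch 5 Batch 2 Batch 4 Batch 3 Batch 6 Batch 1.
Batch 5: 0→18, due 50, lateness -32
Batch 2: 18→34, due 88, lateness -54
Batch 4: 34→48, due 26, lateness 22
Batch 3: 48→59, due 61, lateness -2
Batch 6: 59→69, due 35, lateness 34
Batch 1: 69→77, due 25, lateness 52
Maximum = 52.
EDD 0, SPT 27, LPT 52 → minimum 0.

0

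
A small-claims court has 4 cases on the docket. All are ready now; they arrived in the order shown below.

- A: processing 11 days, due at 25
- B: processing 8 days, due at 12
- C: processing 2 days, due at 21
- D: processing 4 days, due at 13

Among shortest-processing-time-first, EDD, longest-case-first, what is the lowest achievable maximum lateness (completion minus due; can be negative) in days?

0

SPT (increasing processing time): C D B A.
C: 0→2, due 21, lateness -19
D: 2→6, due 13, lateness -7
B: 6→14, due 12, lateness 2
A: 14→25, due 25, lateness 0
Maximum = 2.
EDD (increasing due date): B D C A.
B: 0→8, due 12, lateness -4
D: 8→12, due 13, lateness -1
C: 12→14, due 21, lateness -7
A: 14→25, due 25, lateness 0
Maximum = 0.
LPT (decreasing processing time): A B D C.
A: 0→11, due 25, lateness -14
B: 11→19, due 12, lateness 7
D: 19→23, due 13, lateness 10
C: 23→25, due 21, lateness 4
Maximum = 10.
SPT 2, EDD 0, LPT 10 → minimum 0.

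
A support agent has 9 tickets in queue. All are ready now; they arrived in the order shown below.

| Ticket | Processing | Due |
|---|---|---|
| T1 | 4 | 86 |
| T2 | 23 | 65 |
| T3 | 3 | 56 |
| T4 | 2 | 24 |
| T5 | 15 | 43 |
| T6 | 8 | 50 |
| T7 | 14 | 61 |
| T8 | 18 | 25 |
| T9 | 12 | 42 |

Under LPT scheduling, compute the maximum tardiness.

LPT (decreasing processing time): T2 T8 T5 T7 T9 T6 T1 T3 T4.
T2: 0→23, due 65, tardiness 0
T8: 23→41, due 25, tardiness 16
T5: 41→56, due 43, tardiness 13
T7: 56→70, due 61, tardiness 9
T9: 70→82, due 42, tardiness 40
T6: 82→90, due 50, tardiness 40
T1: 90→94, due 86, tardiness 8
T3: 94→97, due 56, tardiness 41
T4: 97→99, due 24, tardiness 75
Maximum = 75.

75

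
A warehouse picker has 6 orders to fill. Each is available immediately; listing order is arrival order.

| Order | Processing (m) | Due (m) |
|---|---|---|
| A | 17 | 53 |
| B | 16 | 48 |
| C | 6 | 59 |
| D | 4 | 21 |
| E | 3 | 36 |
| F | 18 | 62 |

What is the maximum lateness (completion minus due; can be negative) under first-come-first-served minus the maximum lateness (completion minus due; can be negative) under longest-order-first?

FIFO (arrival order): A B C D E F.
A: 0→17, due 53, lateness -36
B: 17→33, due 48, lateness -15
C: 33→39, due 59, lateness -20
D: 39→43, due 21, lateness 22
E: 43→46, due 36, lateness 10
F: 46→64, due 62, lateness 2
Maximum = 22.
LPT (decreasing processing time): F A B C D E.
F: 0→18, due 62, lateness -44
A: 18→35, due 53, lateness -18
B: 35→51, due 48, lateness 3
C: 51→57, due 59, lateness -2
D: 57→61, due 21, lateness 40
E: 61→64, due 36, lateness 28
Maximum = 40.
Difference = 22 − 40 = -18.

-18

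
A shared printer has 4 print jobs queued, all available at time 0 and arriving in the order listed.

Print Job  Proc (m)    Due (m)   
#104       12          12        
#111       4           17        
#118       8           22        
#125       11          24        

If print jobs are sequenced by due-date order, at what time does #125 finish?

EDD (increasing due date): #104 #111 #118 #125.
#104: 0→12
#111: 12→16
#118: 16→24
#125: 24→35

35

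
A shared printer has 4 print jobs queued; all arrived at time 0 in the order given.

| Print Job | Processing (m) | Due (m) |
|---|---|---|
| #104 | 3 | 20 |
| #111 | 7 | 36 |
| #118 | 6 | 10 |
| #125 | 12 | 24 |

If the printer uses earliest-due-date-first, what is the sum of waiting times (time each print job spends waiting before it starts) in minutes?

36

EDD (increasing due date): #118 #104 #125 #111.
#118: waits 0, runs 0→6
#104: waits 6, runs 6→9
#125: waits 9, runs 9→21
#111: waits 21, runs 21→28
Sum = 0+6+9+21 = 36.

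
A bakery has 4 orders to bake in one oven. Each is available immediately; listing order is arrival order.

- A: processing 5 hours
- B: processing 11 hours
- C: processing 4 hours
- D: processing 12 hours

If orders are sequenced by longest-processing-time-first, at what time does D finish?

12

LPT (decreasing processing time): D B A C.
D: 0→12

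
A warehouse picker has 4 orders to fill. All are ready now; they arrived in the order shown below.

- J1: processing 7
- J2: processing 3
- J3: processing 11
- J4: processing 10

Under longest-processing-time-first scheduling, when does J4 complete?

LPT (decreasing processing time): J3 J4 J1 J2.
J3: 0→11
J4: 11→21

21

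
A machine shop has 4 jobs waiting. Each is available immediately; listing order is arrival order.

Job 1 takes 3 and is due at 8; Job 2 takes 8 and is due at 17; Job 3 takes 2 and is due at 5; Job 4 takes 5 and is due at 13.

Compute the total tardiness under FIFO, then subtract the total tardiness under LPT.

FIFO (arrival order): Job 1 Job 2 Job 3 Job 4.
Job 1: 0→3, due 8, tardiness 0
Job 2: 3→11, due 17, tardiness 0
Job 3: 11→13, due 5, tardiness 8
Job 4: 13→18, due 13, tardiness 5
Sum = 0+0+8+5 = 13.
LPT (decreasing processing time): Job 2 Job 4 Job 1 Job 3.
Job 2: 0→8, due 17, tardiness 0
Job 4: 8→13, due 13, tardiness 0
Job 1: 13→16, due 8, tardiness 8
Job 3: 16→18, due 5, tardiness 13
Sum = 0+0+8+13 = 21.
Difference = 13 − 21 = -8.

-8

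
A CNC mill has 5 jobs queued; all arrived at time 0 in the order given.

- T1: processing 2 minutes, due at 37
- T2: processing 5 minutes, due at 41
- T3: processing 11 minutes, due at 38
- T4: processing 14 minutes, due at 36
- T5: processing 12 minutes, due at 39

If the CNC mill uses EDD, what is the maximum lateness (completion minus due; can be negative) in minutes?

3

EDD (increasing due date): T4 T1 T3 T5 T2.
T4: 0→14, due 36, lateness -22
T1: 14→16, due 37, lateness -21
T3: 16→27, due 38, lateness -11
T5: 27→39, due 39, lateness 0
T2: 39→44, due 41, lateness 3
Maximum = 3.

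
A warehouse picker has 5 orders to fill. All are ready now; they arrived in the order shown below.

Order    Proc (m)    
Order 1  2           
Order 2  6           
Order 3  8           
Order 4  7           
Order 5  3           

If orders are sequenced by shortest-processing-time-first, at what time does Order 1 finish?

2

SPT (increasing processing time): Order 1 Order 5 Order 2 Order 4 Order 3.
Order 1: 0→2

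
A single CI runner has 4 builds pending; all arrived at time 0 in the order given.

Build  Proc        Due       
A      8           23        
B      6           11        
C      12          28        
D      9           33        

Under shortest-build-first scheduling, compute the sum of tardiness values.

7

SPT (increasing processing time): B A D C.
B: 0→6, due 11, tardiness 0
A: 6→14, due 23, tardiness 0
D: 14→23, due 33, tardiness 0
C: 23→35, due 28, tardiness 7
Sum = 0+0+0+7 = 7.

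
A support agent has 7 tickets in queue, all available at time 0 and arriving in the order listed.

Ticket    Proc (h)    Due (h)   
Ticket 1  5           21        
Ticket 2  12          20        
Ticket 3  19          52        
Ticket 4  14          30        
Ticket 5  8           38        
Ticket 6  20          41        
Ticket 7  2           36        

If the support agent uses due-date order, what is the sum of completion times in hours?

275

EDD (increasing due date): Ticket 2 Ticket 1 Ticket 4 Ticket 7 Ticket 5 Ticket 6 Ticket 3.
Ticket 2: 0→12
Ticket 1: 12→17
Ticket 4: 17→31
Ticket 7: 31→33
Ticket 5: 33→41
Ticket 6: 41→61
Ticket 3: 61→80
Sum = 12+17+31+33+41+61+80 = 275.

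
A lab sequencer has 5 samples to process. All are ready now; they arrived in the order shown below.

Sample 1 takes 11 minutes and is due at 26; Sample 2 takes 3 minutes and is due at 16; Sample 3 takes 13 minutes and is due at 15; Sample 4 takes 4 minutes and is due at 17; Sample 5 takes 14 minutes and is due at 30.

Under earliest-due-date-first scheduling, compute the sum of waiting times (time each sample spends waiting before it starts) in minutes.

EDD (increasing due date): Sample 3 Sample 2 Sample 4 Sample 1 Sample 5.
Sample 3: waits 0, runs 0→13
Sample 2: waits 13, runs 13→16
Sample 4: waits 16, runs 16→20
Sample 1: waits 20, runs 20→31
Sample 5: waits 31, runs 31→45
Sum = 0+13+16+20+31 = 80.

80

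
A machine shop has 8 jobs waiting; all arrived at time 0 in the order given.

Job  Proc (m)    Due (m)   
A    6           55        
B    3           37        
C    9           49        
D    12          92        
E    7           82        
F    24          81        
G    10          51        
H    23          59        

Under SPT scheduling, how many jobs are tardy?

2

SPT (increasing processing time): B A E C G D H F.
B: 0→3, due 37, tardiness 0
A: 3→9, due 55, tardiness 0
E: 9→16, due 82, tardiness 0
C: 16→25, due 49, tardiness 0
G: 25→35, due 51, tardiness 0
D: 35→47, due 92, tardiness 0
H: 47→70, due 59, tardiness 11
F: 70→94, due 81, tardiness 13
Late jobs: 2.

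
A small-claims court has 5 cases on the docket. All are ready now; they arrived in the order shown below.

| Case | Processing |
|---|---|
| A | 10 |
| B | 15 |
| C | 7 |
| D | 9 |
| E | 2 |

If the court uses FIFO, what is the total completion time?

151

FIFO (arrival order): A B C D E.
A: 0→10
B: 10→25
C: 25→32
D: 32→41
E: 41→43
Sum = 10+25+32+41+43 = 151.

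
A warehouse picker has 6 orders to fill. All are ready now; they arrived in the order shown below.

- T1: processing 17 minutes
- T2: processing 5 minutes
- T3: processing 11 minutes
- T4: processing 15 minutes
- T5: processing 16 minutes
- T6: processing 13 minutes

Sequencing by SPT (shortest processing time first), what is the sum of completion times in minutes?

SPT (increasing processing time): T2 T3 T6 T4 T5 T1.
T2: 0→5
T3: 5→16
T6: 16→29
T4: 29→44
T5: 44→60
T1: 60→77
Sum = 5+16+29+44+60+77 = 231.

231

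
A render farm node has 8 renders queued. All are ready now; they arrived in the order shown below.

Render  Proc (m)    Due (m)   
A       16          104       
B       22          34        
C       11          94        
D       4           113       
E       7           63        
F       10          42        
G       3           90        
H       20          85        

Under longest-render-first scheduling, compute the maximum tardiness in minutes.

37

LPT (decreasing processing time): B H A C F E D G.
B: 0→22, due 34, tardiness 0
H: 22→42, due 85, tardiness 0
A: 42→58, due 104, tardiness 0
C: 58→69, due 94, tardiness 0
F: 69→79, due 42, tardiness 37
E: 79→86, due 63, tardiness 23
D: 86→90, due 113, tardiness 0
G: 90→93, due 90, tardiness 3
Maximum = 37.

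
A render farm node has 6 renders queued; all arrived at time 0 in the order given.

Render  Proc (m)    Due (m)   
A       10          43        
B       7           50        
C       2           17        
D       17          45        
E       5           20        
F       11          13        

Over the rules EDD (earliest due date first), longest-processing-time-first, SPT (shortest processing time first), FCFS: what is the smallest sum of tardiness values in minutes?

EDD (increasing due date): F C E A D B.
F: 0→11, due 13, tardiness 0
C: 11→13, due 17, tardiness 0
E: 13→18, due 20, tardiness 0
A: 18→28, due 43, tardiness 0
D: 28→45, due 45, tardiness 0
B: 45→52, due 50, tardiness 2
Sum = 0+0+0+0+0+2 = 2.
LPT (decreasing processing time): D F A B E C.
D: 0→17, due 45, tardiness 0
F: 17→28, due 13, tardiness 15
A: 28→38, due 43, tardiness 0
B: 38→45, due 50, tardiness 0
E: 45→50, due 20, tardiness 30
C: 50→52, due 17, tardiness 35
Sum = 0+15+0+0+30+35 = 80.
SPT (increasing processing time): C E B A F D.
C: 0→2, due 17, tardiness 0
E: 2→7, due 20, tardiness 0
B: 7→14, due 50, tardiness 0
A: 14→24, due 43, tardiness 0
F: 24→35, due 13, tardiness 22
D: 35→52, due 45, tardiness 7
Sum = 0+0+0+0+22+7 = 29.
FIFO (arrival order): A B C D E F.
A: 0→10, due 43, tardiness 0
B: 10→17, due 50, tardiness 0
C: 17→19, due 17, tardiness 2
D: 19→36, due 45, tardiness 0
E: 36→41, due 20, tardiness 21
F: 41→52, due 13, tardiness 39
Sum = 0+0+2+0+21+39 = 62.
EDD 2, LPT 80, SPT 29, FIFO 62 → minimum 2.

2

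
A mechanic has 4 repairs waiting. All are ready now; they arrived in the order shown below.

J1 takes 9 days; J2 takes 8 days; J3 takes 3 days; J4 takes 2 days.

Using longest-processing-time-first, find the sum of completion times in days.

LPT (decreasing processing time): J1 J2 J3 J4.
J1: 0→9
J2: 9→17
J3: 17→20
J4: 20→22
Sum = 9+17+20+22 = 68.

68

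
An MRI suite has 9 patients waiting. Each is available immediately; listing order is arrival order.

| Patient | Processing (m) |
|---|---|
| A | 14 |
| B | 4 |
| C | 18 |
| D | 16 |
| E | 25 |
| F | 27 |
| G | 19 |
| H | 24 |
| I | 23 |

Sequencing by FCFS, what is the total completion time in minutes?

FIFO (arrival order): A B C D E F G H I.
A: 0→14
B: 14→18
C: 18→36
D: 36→52
E: 52→77
F: 77→104
G: 104→123
H: 123→147
I: 147→170
Sum = 14+18+36+52+77+104+123+147+170 = 741.

741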